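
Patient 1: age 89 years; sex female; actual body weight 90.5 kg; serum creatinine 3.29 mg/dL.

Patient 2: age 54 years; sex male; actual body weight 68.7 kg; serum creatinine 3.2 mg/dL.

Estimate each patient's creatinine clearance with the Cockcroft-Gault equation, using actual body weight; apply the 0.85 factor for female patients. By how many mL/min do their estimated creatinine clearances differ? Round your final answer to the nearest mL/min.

Patient 1: CrCl = (140 − 89) × 90.5 / (72 × 3.29) × 0.85 = 4615.5 / 236.88 × 0.85 ≈ 16.6 mL/min
Patient 2: CrCl = (140 − 54) × 68.7 / (72 × 3.2) = 5908.2 / 230.40 ≈ 25.6 mL/min
|16.6 − 25.6| = 9.0 mL/min

9 mL/min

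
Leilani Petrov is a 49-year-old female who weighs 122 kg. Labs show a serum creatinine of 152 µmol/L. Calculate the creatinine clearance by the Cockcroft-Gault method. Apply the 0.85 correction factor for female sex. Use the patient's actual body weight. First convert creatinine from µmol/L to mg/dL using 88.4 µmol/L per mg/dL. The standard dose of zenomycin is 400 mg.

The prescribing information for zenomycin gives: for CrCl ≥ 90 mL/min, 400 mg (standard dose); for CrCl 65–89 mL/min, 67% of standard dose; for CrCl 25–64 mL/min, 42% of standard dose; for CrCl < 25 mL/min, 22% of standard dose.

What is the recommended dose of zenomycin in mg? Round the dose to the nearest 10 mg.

SCr = 152 / 88.4 = 1.719 mg/dL
CrCl = (140 − 49) × 122 / (72 × 1.719) × 0.85 = 11102.0 / 123.77 × 0.85 ≈ 76.2 mL/min
CrCl ≈ 76 mL/min → bracket 65–89 mL/min.
67% of 400 mg = 268 mg → 270 mg

270 mg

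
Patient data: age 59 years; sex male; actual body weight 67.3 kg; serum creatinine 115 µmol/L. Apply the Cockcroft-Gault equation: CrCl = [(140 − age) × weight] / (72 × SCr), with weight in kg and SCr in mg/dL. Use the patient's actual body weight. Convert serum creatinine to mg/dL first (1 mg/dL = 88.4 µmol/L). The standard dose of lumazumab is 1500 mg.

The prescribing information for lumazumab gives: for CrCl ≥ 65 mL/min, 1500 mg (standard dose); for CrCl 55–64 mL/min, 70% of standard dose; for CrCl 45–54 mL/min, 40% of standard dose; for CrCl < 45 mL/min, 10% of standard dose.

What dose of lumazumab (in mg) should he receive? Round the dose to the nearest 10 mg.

SCr = 115 / 88.4 = 1.301 mg/dL
CrCl = (140 − 59) × 67.3 / (72 × 1.301) = 5451.3 / 93.67 ≈ 58.2 mL/min
CrCl ≈ 58 mL/min → bracket 55–64 mL/min.
70% of 1500 mg = 1050 mg

1050 mg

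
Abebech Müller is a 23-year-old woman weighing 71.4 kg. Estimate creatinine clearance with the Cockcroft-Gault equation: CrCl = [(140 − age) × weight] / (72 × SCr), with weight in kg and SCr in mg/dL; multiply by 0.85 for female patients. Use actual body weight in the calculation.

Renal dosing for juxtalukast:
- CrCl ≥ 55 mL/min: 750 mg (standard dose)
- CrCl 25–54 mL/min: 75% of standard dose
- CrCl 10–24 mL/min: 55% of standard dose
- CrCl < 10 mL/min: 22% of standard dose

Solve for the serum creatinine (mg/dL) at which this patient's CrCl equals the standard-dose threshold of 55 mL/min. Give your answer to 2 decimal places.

1.79 mg/dL

Standard dose requires CrCl ≥ 55 mL/min.
Set (140 − 23) × 71.4 × 0.85 / (72 × SCr) = 55
SCr = (140 − 23) × 71.4 × 0.85 / (72 × 55) = 1.793 mg/dL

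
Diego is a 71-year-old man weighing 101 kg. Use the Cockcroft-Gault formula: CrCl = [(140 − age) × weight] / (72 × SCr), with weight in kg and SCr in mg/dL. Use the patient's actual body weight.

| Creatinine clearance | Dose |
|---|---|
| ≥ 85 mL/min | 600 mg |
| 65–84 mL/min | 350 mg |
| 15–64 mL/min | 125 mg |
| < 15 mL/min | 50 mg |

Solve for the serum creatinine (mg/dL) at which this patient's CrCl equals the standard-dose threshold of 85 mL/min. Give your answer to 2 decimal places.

1.14 mg/dL

Standard dose requires CrCl ≥ 85 mL/min.
Set (140 − 71) × 101 / (72 × SCr) = 85
SCr = (140 − 71) × 101 / (72 × 85) = 1.139 mg/dL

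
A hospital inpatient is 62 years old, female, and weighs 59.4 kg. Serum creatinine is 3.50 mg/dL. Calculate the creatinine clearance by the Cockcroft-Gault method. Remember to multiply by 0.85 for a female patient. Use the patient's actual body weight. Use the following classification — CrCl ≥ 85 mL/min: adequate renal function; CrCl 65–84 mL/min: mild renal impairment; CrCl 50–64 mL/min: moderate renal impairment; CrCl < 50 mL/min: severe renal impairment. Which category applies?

severe renal impairment

CrCl = (140 − 62) × 59.4 / (72 × 3.5) × 0.85 = 4633.2 / 252.00 × 0.85 ≈ 15.6 mL/min
16 mL/min falls in the 'severe renal impairment' range.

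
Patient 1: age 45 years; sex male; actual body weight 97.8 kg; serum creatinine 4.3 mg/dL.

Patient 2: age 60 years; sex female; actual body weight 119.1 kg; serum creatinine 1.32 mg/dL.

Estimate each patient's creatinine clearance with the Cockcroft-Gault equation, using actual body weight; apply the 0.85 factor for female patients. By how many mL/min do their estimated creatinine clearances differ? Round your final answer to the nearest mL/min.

55 mL/min

Patient 1: CrCl = (140 − 45) × 97.8 / (72 × 4.3) = 9291.0 / 309.60 ≈ 30.0 mL/min
Patient 2: CrCl = (140 − 60) × 119.1 / (72 × 1.32) × 0.85 = 9528.0 / 95.04 × 0.85 ≈ 85.2 mL/min
|30.0 − 85.2| = 55.2 mL/min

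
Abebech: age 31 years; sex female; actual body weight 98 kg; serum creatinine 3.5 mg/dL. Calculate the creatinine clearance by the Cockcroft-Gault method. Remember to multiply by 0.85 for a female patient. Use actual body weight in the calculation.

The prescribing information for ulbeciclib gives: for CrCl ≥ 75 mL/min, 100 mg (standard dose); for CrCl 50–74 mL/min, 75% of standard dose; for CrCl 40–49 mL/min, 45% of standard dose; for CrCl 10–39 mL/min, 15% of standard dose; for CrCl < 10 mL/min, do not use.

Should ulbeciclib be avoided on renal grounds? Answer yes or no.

CrCl = (140 − 31) × 98 / (72 × 3.5) × 0.85 = 10682.0 / 252.00 × 0.85 ≈ 36.0 mL/min
CrCl ≈ 36 mL/min, which is ≥ 10 mL/min.

no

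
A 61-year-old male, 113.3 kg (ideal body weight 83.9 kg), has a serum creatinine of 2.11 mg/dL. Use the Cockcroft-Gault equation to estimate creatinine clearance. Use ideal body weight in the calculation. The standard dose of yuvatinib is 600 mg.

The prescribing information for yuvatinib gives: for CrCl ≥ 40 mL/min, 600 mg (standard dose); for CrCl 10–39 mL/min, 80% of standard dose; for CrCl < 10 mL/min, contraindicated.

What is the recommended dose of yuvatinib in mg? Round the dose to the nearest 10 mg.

600 mg

CrCl = (140 − 61) × 83.9 / (72 × 2.11) = 6628.1 / 151.92 ≈ 43.6 mL/min
CrCl ≈ 44 mL/min → bracket ≥ 40 mL/min.
100% of 600 mg = 600 mg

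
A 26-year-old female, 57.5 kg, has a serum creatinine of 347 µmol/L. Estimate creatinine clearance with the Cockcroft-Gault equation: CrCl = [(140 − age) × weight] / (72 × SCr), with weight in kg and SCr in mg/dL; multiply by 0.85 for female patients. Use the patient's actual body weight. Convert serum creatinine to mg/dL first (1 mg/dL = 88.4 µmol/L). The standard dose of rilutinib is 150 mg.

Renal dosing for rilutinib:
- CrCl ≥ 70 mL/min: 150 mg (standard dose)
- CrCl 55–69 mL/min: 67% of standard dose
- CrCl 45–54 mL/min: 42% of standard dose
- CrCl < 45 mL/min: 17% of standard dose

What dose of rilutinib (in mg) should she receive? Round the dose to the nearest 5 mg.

25 mg

SCr = 347 / 88.4 = 3.925 mg/dL
CrCl = (140 − 26) × 57.5 / (72 × 3.925) × 0.85 = 6555.0 / 282.60 × 0.85 ≈ 19.7 mL/min
CrCl ≈ 20 mL/min → bracket < 45 mL/min.
17% of 150 mg = 25.5 mg → 25 mg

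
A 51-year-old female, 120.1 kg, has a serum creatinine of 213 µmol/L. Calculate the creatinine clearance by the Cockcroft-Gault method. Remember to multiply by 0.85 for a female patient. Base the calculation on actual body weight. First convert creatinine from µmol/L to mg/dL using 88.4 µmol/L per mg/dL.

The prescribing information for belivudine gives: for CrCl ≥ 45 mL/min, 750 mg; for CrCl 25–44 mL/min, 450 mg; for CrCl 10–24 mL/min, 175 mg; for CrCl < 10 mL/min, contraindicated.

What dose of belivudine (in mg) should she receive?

750 mg

SCr = 213 / 88.4 = 2.41 mg/dL
CrCl = (140 − 51) × 120.1 / (72 × 2.41) × 0.85 = 10688.9 / 173.52 × 0.85 ≈ 52.4 mL/min
CrCl ≈ 52 mL/min → bracket ≥ 45 mL/min.
Dose for this bracket: 750 mg.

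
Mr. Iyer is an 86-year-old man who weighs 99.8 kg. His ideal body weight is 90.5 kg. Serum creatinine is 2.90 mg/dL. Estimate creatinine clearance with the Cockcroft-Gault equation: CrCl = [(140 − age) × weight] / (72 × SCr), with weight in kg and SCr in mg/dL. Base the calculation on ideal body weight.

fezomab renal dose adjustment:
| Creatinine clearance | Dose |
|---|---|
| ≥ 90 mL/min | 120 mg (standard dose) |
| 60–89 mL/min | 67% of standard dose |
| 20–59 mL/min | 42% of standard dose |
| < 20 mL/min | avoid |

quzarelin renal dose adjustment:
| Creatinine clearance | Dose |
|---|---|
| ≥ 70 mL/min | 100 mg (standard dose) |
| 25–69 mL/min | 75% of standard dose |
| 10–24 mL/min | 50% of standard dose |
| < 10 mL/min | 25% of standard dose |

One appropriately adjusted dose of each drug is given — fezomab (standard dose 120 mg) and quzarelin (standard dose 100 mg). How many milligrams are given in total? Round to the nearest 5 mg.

CrCl = (140 − 86) × 90.5 / (72 × 2.9) = 4887.0 / 208.80 ≈ 23.4 mL/min
CrCl ≈ 23 mL/min.
fezomab: 20–59 mL/min → 42% of 120 mg = 50.4 mg.
quzarelin: 10–24 mL/min → 50% of 100 mg = 50 mg.
Total = 50.4 + 50 = 100.4 mg.

100 mg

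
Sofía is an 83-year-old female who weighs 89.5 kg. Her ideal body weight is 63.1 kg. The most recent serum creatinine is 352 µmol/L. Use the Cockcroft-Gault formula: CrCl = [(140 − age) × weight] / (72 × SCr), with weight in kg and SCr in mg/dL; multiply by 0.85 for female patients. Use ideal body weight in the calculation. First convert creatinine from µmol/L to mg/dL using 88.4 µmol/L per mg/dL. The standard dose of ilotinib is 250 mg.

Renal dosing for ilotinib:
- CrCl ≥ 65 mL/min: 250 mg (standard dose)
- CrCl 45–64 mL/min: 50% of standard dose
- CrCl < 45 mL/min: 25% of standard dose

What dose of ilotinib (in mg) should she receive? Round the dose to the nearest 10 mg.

SCr = 352 / 88.4 = 3.982 mg/dL
CrCl = (140 − 83) × 63.1 / (72 × 3.982) × 0.85 = 3596.7 / 286.70 × 0.85 ≈ 10.7 mL/min
CrCl ≈ 11 mL/min → bracket < 45 mL/min.
25% of 250 mg = 62.5 mg → 60 mg

60 mg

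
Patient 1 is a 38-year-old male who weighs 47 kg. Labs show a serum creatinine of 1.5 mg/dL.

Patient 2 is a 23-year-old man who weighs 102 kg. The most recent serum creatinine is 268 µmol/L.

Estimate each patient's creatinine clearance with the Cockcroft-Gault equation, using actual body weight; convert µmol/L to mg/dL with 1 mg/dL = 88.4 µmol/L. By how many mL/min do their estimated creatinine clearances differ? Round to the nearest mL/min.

Patient 1: CrCl = (140 − 38) × 47 / (72 × 1.5) = 4794.0 / 108.00 ≈ 44.4 mL/min
Patient 2: SCr = 268 / 88.4 = 3.032 mg/dL
Patient 2: CrCl = (140 − 23) × 102 / (72 × 3.032) = 11934.0 / 218.30 ≈ 54.7 mL/min
|44.4 − 54.7| = 10.3 mL/min

10 mL/min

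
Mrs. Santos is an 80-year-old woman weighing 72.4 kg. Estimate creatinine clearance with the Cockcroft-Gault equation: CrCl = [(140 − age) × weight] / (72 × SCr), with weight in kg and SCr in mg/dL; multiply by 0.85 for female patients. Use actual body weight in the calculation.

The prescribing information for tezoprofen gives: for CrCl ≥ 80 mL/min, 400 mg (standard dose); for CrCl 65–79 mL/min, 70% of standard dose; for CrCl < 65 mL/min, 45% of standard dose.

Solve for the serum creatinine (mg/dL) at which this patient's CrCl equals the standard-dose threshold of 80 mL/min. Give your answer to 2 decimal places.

0.64 mg/dL

Standard dose requires CrCl ≥ 80 mL/min.
Set (140 − 80) × 72.4 × 0.85 / (72 × SCr) = 80
SCr = (140 − 80) × 72.4 × 0.85 / (72 × 80) = 0.641 mg/dL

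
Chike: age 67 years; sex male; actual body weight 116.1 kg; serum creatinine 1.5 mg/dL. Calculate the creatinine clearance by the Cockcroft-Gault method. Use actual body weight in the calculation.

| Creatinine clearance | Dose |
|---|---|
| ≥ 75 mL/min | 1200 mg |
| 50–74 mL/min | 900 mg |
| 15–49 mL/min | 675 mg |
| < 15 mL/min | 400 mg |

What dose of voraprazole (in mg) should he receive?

CrCl = (140 − 67) × 116.1 / (72 × 1.5) = 8475.3 / 108.00 ≈ 78.5 mL/min
CrCl ≈ 78 mL/min → bracket ≥ 75 mL/min.
Dose for this bracket: 1200 mg.

1200 mg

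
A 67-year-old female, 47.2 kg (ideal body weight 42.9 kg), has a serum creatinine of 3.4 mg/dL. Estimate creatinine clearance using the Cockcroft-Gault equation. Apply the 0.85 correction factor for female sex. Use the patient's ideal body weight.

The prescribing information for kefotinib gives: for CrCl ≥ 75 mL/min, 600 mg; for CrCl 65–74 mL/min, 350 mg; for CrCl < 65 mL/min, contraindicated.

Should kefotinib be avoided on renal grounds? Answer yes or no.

CrCl = (140 − 67) × 42.9 / (72 × 3.4) × 0.85 = 3131.7 / 244.80 × 0.85 ≈ 10.9 mL/min
CrCl ≈ 11 mL/min, which is < 65 mL/min.

yes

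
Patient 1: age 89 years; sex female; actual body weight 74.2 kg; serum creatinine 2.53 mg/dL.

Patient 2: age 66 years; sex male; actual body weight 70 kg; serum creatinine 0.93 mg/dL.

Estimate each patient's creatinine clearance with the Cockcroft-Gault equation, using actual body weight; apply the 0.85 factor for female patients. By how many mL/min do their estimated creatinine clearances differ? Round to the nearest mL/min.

Patient 1: CrCl = (140 − 89) × 74.2 / (72 × 2.53) × 0.85 = 3784.2 / 182.16 × 0.85 ≈ 17.7 mL/min
Patient 2: CrCl = (140 − 66) × 70 / (72 × 0.93) = 5180.0 / 66.96 ≈ 77.4 mL/min
|17.7 − 77.4| = 59.7 mL/min

60 mL/min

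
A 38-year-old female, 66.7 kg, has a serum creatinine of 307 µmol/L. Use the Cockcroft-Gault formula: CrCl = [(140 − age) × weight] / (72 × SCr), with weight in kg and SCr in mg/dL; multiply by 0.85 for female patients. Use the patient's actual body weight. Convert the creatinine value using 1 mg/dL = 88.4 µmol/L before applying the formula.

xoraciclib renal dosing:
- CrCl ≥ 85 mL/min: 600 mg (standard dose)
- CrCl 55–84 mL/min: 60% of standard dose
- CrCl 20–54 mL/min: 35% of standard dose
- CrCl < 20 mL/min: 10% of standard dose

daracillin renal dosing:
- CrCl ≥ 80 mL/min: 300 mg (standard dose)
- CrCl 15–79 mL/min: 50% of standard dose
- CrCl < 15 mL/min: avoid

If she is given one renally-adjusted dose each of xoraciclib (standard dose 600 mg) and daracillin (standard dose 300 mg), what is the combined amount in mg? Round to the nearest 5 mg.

360 mg

SCr = 307 / 88.4 = 3.473 mg/dL
CrCl = (140 − 38) × 66.7 / (72 × 3.473) × 0.85 = 6803.4 / 250.06 × 0.85 ≈ 23.1 mL/min
CrCl ≈ 23 mL/min.
xoraciclib: 20–54 mL/min → 35% of 600 mg = 210 mg.
daracillin: 15–79 mL/min → 50% of 300 mg = 150 mg.
Total = 210 + 150 = 360 mg.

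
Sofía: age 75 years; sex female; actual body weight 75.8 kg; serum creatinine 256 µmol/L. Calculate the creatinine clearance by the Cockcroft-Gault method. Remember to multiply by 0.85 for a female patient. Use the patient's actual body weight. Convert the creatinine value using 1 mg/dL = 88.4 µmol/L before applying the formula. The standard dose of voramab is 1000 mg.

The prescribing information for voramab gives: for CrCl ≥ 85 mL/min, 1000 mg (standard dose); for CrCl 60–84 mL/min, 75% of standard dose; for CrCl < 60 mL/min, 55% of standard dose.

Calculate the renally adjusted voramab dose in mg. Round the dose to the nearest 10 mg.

550 mg

SCr = 256 / 88.4 = 2.896 mg/dL
CrCl = (140 − 75) × 75.8 / (72 × 2.896) × 0.85 = 4927.0 / 208.51 × 0.85 ≈ 20.1 mL/min
CrCl ≈ 20 mL/min → bracket < 60 mL/min.
55% of 1000 mg = 550 mg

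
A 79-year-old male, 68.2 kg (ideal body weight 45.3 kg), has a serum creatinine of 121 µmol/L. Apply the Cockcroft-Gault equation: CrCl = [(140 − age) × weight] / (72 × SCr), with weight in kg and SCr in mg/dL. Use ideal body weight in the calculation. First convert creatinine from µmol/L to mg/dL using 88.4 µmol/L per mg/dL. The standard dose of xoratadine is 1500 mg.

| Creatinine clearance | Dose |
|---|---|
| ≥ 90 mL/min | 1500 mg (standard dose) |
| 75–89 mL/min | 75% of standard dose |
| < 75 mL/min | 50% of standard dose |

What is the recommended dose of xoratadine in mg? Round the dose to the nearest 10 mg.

SCr = 121 / 88.4 = 1.369 mg/dL
CrCl = (140 − 79) × 45.3 / (72 × 1.369) = 2763.3 / 98.57 ≈ 28.0 mL/min
CrCl ≈ 28 mL/min → bracket < 75 mL/min.
50% of 1500 mg = 750 mg

750 mg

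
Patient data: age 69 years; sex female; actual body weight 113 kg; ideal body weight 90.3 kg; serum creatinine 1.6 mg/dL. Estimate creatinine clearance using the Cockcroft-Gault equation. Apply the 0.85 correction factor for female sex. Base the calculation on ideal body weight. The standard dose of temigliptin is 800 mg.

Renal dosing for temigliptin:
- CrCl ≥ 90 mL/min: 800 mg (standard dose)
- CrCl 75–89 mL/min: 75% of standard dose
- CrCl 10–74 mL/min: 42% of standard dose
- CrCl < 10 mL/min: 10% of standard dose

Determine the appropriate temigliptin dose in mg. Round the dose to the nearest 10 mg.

340 mg

CrCl = (140 − 69) × 90.3 / (72 × 1.6) × 0.85 = 6411.3 / 115.20 × 0.85 ≈ 47.3 mL/min
CrCl ≈ 47 mL/min → bracket 10–74 mL/min.
42% of 800 mg = 336 mg → 340 mg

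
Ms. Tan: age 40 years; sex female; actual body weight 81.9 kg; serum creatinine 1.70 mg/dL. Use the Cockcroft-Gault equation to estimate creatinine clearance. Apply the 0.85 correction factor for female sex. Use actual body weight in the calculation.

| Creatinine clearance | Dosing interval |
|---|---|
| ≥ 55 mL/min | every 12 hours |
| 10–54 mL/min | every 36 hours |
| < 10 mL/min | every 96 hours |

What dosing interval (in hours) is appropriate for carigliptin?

every 12 hours

CrCl = (140 − 40) × 81.9 / (72 × 1.7) × 0.85 = 8190.0 / 122.40 × 0.85 ≈ 56.9 mL/min
CrCl ≈ 57 mL/min → bracket ≥ 55 mL/min → every 12 hours.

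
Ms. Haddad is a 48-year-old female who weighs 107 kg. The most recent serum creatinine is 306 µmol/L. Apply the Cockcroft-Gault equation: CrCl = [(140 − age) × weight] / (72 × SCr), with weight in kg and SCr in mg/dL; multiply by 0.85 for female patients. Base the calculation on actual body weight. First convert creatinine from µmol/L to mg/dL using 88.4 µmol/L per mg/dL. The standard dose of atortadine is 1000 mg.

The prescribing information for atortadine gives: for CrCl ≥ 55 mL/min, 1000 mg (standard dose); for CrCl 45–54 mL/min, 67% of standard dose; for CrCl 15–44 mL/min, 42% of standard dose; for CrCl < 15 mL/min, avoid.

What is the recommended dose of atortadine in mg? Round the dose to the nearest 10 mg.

420 mg

SCr = 306 / 88.4 = 3.462 mg/dL
CrCl = (140 − 48) × 107 / (72 × 3.462) × 0.85 = 9844.0 / 249.26 × 0.85 ≈ 33.6 mL/min
CrCl ≈ 34 mL/min → bracket 15–44 mL/min.
42% of 1000 mg = 420 mg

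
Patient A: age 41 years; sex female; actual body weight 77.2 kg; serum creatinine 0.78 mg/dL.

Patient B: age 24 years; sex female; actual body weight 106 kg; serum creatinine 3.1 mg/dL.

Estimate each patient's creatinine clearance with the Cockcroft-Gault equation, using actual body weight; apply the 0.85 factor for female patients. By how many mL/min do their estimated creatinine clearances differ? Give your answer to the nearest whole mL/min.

Patient A: CrCl = (140 − 41) × 77.2 / (72 × 0.78) × 0.85 = 7642.8 / 56.16 × 0.85 ≈ 115.7 mL/min
Patient B: CrCl = (140 − 24) × 106 / (72 × 3.1) × 0.85 = 12296.0 / 223.20 × 0.85 ≈ 46.8 mL/min
|115.7 − 46.8| = 68.9 mL/min

69 mL/min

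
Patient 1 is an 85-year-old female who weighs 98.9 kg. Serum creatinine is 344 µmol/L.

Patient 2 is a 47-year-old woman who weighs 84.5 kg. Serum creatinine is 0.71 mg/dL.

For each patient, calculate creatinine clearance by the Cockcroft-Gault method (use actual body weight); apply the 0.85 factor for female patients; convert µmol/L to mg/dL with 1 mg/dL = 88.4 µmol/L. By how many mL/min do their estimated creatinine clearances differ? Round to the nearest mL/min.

Patient 1: SCr = 344 / 88.4 = 3.891 mg/dL
Patient 1: CrCl = (140 − 85) × 98.9 / (72 × 3.891) × 0.85 = 5439.5 / 280.15 × 0.85 ≈ 16.5 mL/min
Patient 2: CrCl = (140 − 47) × 84.5 / (72 × 0.71) × 0.85 = 7858.5 / 51.12 × 0.85 ≈ 130.7 mL/min
|16.5 − 130.7| = 114.2 mL/min

114 mL/min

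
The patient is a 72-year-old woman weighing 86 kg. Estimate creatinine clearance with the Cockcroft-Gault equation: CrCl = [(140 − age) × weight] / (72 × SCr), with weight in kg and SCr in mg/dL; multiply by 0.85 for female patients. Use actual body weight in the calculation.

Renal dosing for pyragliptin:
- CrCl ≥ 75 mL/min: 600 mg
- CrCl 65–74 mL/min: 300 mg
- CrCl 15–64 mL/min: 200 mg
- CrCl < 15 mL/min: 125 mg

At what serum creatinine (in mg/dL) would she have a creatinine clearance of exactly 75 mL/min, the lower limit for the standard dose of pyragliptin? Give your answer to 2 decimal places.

0.92 mg/dL

Standard dose requires CrCl ≥ 75 mL/min.
Set (140 − 72) × 86 × 0.85 / (72 × SCr) = 75
SCr = (140 − 72) × 86 × 0.85 / (72 × 75) = 0.921 mg/dL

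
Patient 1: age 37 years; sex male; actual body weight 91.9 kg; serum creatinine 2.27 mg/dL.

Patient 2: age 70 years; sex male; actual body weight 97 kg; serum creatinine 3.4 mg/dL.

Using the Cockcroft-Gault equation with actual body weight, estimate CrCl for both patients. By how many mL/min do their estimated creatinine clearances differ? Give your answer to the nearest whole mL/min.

30 mL/min

Patient 1: CrCl = (140 − 37) × 91.9 / (72 × 2.27) = 9465.7 / 163.44 ≈ 57.9 mL/min
Patient 2: CrCl = (140 − 70) × 97 / (72 × 3.4) = 6790.0 / 244.80 ≈ 27.7 mL/min
|57.9 − 27.7| = 30.2 mL/min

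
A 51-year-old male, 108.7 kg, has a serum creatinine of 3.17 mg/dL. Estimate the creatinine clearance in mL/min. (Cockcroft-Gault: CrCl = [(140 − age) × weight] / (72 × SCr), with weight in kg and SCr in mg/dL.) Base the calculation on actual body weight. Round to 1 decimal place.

42.4 mL/min

CrCl = (140 − 51) × 108.7 / (72 × 3.17) = 9674.3 / 228.24 ≈ 42.4 mL/min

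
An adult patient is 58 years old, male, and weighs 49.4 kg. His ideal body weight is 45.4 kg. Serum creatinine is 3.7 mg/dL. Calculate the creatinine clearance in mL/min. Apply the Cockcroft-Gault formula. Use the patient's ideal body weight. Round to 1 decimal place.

14.0 mL/min

CrCl = (140 − 58) × 45.4 / (72 × 3.7) = 3722.8 / 266.40 ≈ 14.0 mL/min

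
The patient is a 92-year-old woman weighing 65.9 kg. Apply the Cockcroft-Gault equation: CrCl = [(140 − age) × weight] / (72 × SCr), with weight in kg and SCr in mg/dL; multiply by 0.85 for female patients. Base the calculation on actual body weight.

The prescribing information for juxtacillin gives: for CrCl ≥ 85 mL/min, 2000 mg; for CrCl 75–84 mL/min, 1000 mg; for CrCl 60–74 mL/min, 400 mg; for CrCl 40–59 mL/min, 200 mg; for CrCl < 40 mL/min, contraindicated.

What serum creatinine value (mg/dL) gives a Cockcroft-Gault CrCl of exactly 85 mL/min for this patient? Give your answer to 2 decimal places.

0.44 mg/dL

Standard dose requires CrCl ≥ 85 mL/min.
Set (140 − 92) × 65.9 × 0.85 / (72 × SCr) = 85
SCr = (140 − 92) × 65.9 × 0.85 / (72 × 85) = 0.439 mg/dL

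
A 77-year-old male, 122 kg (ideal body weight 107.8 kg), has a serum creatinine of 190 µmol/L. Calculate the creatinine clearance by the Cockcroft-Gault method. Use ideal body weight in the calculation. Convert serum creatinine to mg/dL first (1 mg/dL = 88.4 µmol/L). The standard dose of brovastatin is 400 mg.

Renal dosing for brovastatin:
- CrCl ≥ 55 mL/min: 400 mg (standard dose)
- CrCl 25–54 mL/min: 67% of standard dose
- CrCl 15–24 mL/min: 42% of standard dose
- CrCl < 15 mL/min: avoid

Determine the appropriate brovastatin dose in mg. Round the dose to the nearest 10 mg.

SCr = 190 / 88.4 = 2.149 mg/dL
CrCl = (140 − 77) × 107.8 / (72 × 2.149) = 6791.4 / 154.73 ≈ 43.9 mL/min
CrCl ≈ 44 mL/min → bracket 25–54 mL/min.
67% of 400 mg = 268 mg → 270 mg

270 mg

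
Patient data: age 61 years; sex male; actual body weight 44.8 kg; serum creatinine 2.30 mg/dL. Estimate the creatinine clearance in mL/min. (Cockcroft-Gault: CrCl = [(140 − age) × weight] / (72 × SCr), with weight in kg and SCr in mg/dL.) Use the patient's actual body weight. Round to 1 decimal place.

CrCl = (140 − 61) × 44.8 / (72 × 2.3) = 3539.2 / 165.60 ≈ 21.4 mL/min

21.4 mL/min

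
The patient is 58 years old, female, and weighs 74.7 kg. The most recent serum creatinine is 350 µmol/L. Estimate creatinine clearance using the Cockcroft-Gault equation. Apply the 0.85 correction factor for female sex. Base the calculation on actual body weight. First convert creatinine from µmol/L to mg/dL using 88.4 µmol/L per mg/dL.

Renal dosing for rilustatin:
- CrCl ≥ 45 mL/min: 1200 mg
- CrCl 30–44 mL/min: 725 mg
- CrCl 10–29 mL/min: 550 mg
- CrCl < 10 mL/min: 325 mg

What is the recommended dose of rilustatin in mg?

550 mg

SCr = 350 / 88.4 = 3.959 mg/dL
CrCl = (140 − 58) × 74.7 / (72 × 3.959) × 0.85 = 6125.4 / 285.05 × 0.85 ≈ 18.3 mL/min
CrCl ≈ 18 mL/min → bracket 10–29 mL/min.
Dose for this bracket: 550 mg.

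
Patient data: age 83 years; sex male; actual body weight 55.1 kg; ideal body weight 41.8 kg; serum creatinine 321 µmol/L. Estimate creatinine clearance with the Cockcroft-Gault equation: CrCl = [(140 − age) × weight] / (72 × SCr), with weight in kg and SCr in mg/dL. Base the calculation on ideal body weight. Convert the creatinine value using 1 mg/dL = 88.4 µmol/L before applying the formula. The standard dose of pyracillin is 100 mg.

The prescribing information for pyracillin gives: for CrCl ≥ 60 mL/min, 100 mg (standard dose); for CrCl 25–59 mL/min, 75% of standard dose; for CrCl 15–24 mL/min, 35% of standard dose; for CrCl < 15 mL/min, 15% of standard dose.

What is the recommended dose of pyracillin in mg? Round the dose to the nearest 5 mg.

SCr = 321 / 88.4 = 3.631 mg/dL
CrCl = (140 − 83) × 41.8 / (72 × 3.631) = 2382.6 / 261.43 ≈ 9.1 mL/min
CrCl ≈ 9 mL/min → bracket < 15 mL/min.
15% of 100 mg = 15 mg

15 mg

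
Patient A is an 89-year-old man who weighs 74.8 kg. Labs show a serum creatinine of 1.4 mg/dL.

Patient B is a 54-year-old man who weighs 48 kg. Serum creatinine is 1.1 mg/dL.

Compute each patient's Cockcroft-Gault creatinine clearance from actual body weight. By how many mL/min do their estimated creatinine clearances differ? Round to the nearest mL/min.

14 mL/min

Patient A: CrCl = (140 − 89) × 74.8 / (72 × 1.4) = 3814.8 / 100.80 ≈ 37.8 mL/min
Patient B: CrCl = (140 − 54) × 48 / (72 × 1.1) = 4128.0 / 79.20 ≈ 52.1 mL/min
|37.8 − 52.1| = 14.3 mL/min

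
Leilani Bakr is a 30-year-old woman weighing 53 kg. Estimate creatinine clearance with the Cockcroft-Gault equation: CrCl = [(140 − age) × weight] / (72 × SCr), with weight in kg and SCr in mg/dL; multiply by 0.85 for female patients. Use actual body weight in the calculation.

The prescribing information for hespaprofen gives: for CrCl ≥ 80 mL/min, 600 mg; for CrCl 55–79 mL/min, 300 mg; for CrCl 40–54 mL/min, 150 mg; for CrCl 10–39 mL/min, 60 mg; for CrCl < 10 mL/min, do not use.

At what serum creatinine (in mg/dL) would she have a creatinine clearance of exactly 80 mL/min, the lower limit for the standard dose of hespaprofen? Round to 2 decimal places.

Standard dose requires CrCl ≥ 80 mL/min.
Set (140 − 30) × 53 × 0.85 / (72 × SCr) = 80
SCr = (140 − 30) × 53 × 0.85 / (72 × 80) = 0.860 mg/dL

0.86 mg/dL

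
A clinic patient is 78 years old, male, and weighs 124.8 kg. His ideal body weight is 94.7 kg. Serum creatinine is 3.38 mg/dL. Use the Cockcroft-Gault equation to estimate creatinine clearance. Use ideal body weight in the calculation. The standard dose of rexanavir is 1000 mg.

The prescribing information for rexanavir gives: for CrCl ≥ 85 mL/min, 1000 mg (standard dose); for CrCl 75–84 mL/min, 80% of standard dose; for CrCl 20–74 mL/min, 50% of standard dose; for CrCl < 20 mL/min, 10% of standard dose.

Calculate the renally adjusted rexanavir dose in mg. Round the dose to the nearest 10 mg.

500 mg

CrCl = (140 − 78) × 94.7 / (72 × 3.38) = 5871.4 / 243.36 ≈ 24.1 mL/min
CrCl ≈ 24 mL/min → bracket 20–74 mL/min.
50% of 1000 mg = 500 mg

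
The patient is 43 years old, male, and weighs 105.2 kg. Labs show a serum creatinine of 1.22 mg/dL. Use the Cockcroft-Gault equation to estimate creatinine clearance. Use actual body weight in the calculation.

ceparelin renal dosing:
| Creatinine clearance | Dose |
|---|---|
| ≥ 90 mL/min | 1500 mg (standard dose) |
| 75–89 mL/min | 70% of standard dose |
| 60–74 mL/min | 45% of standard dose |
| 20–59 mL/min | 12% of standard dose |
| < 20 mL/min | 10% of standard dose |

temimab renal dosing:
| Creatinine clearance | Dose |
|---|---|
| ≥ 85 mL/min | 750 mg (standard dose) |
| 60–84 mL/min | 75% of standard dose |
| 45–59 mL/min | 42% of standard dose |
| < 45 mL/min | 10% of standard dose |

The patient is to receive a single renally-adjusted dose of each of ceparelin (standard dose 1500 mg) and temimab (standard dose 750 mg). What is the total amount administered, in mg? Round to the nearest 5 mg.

CrCl = (140 − 43) × 105.2 / (72 × 1.22) = 10204.4 / 87.84 ≈ 116.2 mL/min
CrCl ≈ 116 mL/min.
ceparelin: ≥ 90 mL/min → 100% of 1500 mg = 1500 mg.
temimab: ≥ 85 mL/min → 100% of 750 mg = 750 mg.
Total = 1500 + 750 = 2250 mg.

2250 mg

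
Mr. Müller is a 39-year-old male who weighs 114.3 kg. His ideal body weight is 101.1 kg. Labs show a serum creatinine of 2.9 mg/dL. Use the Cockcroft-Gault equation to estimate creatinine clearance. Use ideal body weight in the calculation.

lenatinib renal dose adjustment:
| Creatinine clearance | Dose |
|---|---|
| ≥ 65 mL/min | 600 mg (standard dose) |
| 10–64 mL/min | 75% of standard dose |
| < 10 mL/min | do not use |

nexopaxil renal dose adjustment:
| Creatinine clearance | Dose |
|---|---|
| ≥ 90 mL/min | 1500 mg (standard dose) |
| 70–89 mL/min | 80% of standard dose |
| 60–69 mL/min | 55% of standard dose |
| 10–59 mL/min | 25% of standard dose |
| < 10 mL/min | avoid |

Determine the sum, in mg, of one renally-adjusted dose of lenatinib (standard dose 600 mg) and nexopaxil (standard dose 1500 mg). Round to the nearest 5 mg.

CrCl = (140 − 39) × 101.1 / (72 × 2.9) = 10211.1 / 208.80 ≈ 48.9 mL/min
CrCl ≈ 49 mL/min.
lenatinib: 10–64 mL/min → 75% of 600 mg = 450 mg.
nexopaxil: 10–59 mL/min → 25% of 1500 mg = 375 mg.
Total = 450 + 375 = 825 mg.

825 mg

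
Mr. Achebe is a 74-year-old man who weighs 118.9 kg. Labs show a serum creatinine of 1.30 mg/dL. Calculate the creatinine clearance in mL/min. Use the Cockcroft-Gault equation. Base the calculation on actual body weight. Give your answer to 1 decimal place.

83.8 mL/min

CrCl = (140 − 74) × 118.9 / (72 × 1.3) = 7847.4 / 93.60 ≈ 83.8 mL/min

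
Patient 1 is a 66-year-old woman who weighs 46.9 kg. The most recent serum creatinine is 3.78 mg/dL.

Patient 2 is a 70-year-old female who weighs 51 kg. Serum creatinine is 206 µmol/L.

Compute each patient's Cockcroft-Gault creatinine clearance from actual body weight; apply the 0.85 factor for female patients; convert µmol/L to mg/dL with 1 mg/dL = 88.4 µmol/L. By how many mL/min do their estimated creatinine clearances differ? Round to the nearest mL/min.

Patient 1: CrCl = (140 − 66) × 46.9 / (72 × 3.78) × 0.85 = 3470.6 / 272.16 × 0.85 ≈ 10.8 mL/min
Patient 2: SCr = 206 / 88.4 = 2.33 mg/dL
Patient 2: CrCl = (140 − 70) × 51 / (72 × 2.33) × 0.85 = 3570.0 / 167.76 × 0.85 ≈ 18.1 mL/min
|10.8 − 18.1| = 7.3 mL/min

7 mL/min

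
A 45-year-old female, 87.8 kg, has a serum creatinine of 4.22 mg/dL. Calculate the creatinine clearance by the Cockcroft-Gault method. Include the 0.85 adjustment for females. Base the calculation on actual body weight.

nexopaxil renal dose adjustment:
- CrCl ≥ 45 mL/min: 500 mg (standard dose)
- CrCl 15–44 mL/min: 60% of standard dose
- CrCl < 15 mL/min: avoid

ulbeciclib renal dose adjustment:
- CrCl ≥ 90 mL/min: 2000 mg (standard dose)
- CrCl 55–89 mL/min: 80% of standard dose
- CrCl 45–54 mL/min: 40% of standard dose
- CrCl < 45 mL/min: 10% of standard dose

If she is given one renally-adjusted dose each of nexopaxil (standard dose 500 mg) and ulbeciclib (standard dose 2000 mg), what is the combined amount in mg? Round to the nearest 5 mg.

CrCl = (140 − 45) × 87.8 / (72 × 4.22) × 0.85 = 8341.0 / 303.84 × 0.85 ≈ 23.3 mL/min
CrCl ≈ 23 mL/min.
nexopaxil: 15–44 mL/min → 60% of 500 mg = 300 mg.
ulbeciclib: < 45 mL/min → 10% of 2000 mg = 200 mg.
Total = 300 + 200 = 500 mg.

500 mg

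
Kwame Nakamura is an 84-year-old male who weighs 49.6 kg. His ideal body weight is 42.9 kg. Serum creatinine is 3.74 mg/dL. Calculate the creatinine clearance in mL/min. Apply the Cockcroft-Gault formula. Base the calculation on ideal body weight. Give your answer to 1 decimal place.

8.9 mL/min

CrCl = (140 − 84) × 42.9 / (72 × 3.74) = 2402.4 / 269.28 ≈ 8.9 mL/min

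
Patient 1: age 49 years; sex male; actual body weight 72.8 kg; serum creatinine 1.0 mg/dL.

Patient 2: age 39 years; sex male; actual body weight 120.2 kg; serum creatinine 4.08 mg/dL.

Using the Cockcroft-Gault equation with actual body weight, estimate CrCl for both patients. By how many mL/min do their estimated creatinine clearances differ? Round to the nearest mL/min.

51 mL/min

Patient 1: CrCl = (140 − 49) × 72.8 / (72 × 1) = 6624.8 / 72.00 ≈ 92.0 mL/min
Patient 2: CrCl = (140 − 39) × 120.2 / (72 × 4.08) = 12140.2 / 293.76 ≈ 41.3 mL/min
|92.0 − 41.3| = 50.7 mL/min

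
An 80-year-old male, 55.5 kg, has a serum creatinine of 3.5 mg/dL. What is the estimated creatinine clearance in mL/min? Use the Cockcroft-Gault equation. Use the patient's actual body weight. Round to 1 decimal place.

13.2 mL/min

CrCl = (140 − 80) × 55.5 / (72 × 3.5) = 3330.0 / 252.00 ≈ 13.2 mL/min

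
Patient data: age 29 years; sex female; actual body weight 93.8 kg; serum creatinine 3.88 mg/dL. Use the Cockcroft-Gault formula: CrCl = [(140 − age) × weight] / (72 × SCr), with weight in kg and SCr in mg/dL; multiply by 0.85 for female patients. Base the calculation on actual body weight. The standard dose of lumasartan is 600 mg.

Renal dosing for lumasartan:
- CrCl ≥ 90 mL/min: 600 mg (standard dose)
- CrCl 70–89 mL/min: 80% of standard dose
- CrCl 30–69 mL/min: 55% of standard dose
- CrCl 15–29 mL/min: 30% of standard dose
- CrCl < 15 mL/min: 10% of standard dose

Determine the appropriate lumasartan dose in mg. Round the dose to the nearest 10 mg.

330 mg

CrCl = (140 − 29) × 93.8 / (72 × 3.88) × 0.85 = 10411.8 / 279.36 × 0.85 ≈ 31.7 mL/min
CrCl ≈ 32 mL/min → bracket 30–69 mL/min.
55% of 600 mg = 330 mg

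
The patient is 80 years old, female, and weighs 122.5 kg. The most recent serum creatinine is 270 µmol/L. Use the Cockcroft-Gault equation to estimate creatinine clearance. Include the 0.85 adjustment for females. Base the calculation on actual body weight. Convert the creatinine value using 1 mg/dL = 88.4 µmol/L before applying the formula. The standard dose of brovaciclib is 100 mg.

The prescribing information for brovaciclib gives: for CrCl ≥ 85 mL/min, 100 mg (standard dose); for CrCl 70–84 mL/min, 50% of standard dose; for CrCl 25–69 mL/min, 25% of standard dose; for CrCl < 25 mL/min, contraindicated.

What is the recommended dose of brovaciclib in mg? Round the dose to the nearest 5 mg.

SCr = 270 / 88.4 = 3.054 mg/dL
CrCl = (140 − 80) × 122.5 / (72 × 3.054) × 0.85 = 7350.0 / 219.89 × 0.85 ≈ 28.4 mL/min
CrCl ≈ 28 mL/min → bracket 25–69 mL/min.
25% of 100 mg = 25 mg

25 mg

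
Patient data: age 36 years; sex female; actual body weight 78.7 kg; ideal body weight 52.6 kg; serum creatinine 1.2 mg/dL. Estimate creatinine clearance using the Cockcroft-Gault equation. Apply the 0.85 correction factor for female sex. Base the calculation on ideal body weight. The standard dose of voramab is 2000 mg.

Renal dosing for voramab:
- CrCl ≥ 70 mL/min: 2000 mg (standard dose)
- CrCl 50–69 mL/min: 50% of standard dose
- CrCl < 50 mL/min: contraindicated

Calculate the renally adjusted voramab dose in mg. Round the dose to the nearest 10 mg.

1000 mg

CrCl = (140 − 36) × 52.6 / (72 × 1.2) × 0.85 = 5470.4 / 86.40 × 0.85 ≈ 53.8 mL/min
CrCl ≈ 54 mL/min → bracket 50–69 mL/min.
50% of 2000 mg = 1000 mg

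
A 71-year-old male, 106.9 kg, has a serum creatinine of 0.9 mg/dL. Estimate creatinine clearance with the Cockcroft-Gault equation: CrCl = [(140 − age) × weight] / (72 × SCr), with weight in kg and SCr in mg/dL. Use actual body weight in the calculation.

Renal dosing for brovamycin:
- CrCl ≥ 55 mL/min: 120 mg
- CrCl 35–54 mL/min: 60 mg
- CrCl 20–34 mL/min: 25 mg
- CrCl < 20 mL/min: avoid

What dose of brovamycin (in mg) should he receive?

CrCl = (140 − 71) × 106.9 / (72 × 0.9) = 7376.1 / 64.80 ≈ 113.8 mL/min
CrCl ≈ 114 mL/min → bracket ≥ 55 mL/min.
Dose for this bracket: 120 mg.

120 mg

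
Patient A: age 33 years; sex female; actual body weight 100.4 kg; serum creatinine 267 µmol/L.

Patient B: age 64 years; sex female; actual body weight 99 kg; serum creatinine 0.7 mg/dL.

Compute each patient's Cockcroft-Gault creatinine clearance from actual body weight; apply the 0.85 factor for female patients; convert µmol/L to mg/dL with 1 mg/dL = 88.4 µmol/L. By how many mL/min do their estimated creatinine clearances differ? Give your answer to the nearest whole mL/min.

85 mL/min

Patient A: SCr = 267 / 88.4 = 3.02 mg/dL
Patient A: CrCl = (140 − 33) × 100.4 / (72 × 3.02) × 0.85 = 10742.8 / 217.44 × 0.85 ≈ 42.0 mL/min
Patient B: CrCl = (140 − 64) × 99 / (72 × 0.7) × 0.85 = 7524.0 / 50.40 × 0.85 ≈ 126.9 mL/min
|42.0 − 126.9| = 84.9 mL/min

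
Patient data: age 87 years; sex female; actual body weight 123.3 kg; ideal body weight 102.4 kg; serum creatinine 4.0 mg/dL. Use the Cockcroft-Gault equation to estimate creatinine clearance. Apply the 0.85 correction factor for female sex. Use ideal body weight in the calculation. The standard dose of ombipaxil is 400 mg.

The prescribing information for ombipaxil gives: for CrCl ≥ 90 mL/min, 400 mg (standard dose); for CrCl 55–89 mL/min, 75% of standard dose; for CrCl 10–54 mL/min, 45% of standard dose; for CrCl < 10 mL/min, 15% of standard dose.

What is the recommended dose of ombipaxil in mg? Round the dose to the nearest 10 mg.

CrCl = (140 − 87) × 102.4 / (72 × 4) × 0.85 = 5427.2 / 288.00 × 0.85 ≈ 16.0 mL/min
CrCl ≈ 16 mL/min → bracket 10–54 mL/min.
45% of 400 mg = 180 mg

180 mg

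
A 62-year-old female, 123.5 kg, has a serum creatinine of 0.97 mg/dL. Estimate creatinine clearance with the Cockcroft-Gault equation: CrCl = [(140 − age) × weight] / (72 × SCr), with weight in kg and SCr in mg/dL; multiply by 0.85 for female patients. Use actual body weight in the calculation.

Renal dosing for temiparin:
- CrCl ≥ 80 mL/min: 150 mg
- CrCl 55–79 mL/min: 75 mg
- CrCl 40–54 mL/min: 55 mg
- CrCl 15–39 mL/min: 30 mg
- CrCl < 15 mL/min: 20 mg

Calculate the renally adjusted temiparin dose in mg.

150 mg

CrCl = (140 − 62) × 123.5 / (72 × 0.97) × 0.85 = 9633.0 / 69.84 × 0.85 ≈ 117.2 mL/min
CrCl ≈ 117 mL/min → bracket ≥ 80 mL/min.
Dose for this bracket: 150 mg.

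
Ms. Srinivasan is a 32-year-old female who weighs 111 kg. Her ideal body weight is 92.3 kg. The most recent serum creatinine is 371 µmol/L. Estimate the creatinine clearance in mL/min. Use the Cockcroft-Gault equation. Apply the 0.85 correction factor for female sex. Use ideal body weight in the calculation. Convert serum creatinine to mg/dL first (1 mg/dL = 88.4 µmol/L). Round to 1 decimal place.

SCr = 371 / 88.4 = 4.197 mg/dL
CrCl = (140 − 32) × 92.3 / (72 × 4.197) × 0.85 = 9968.4 / 302.18 × 0.85 ≈ 28.0 mL/min

28.0 mL/min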